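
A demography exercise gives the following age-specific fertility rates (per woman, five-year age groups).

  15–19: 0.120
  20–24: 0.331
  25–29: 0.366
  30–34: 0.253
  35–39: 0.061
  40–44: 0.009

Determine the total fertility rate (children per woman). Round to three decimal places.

5.700

Sum of ASFRs = 0.120 + 0.331 + 0.366 + 0.253 + 0.061 + 0.009 = 1.140
TFR = 5 × 1.140 = 5.7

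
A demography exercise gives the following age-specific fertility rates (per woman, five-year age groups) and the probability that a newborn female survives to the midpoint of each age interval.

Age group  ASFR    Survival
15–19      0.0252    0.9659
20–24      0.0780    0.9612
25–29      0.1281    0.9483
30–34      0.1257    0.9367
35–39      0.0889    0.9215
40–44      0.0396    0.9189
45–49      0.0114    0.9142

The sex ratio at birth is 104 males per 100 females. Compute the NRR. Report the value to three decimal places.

Proportion female at birth = 100 / (100 + 104) = 0.49020.
Each age group contributes 5 × ASFR × survival:
  15–19: 5 × 0.0252 × 0.9659 = 0.12170
  20–24: 5 × 0.0780 × 0.9612 = 0.37487
  25–29: 5 × 0.1281 × 0.9483 = 0.60739
  30–34: 5 × 0.1257 × 0.9367 = 0.58872
  35–39: 5 × 0.0889 × 0.9215 = 0.40961
  40–44: 5 × 0.0396 × 0.9189 = 0.18194
  45–49: 5 × 0.0114 × 0.9142 = 0.05211
Sum = 2.33634
NRR = 0.49020 × 2.33634 = 1.14527
With NRR above 1 the population is above replacement fertility.

1.145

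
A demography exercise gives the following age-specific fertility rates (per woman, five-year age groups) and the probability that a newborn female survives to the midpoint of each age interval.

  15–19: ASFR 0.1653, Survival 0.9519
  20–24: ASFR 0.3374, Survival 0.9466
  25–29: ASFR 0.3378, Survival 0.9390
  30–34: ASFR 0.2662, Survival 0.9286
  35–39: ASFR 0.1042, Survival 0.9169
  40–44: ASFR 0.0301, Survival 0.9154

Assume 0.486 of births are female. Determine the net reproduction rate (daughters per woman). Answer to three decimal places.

2.829

Proportion female at birth = 0.486.
Per-age-group product (5 × ASFR × survival probability):
  15–19: 5 × 0.1653 × 0.9519 = 0.78675
  20–24: 5 × 0.3374 × 0.9466 = 1.59691
  25–29: 5 × 0.3378 × 0.9390 = 1.58597
  30–34: 5 × 0.2662 × 0.9286 = 1.23597
  35–39: 5 × 0.1042 × 0.9169 = 0.47770
  40–44: 5 × 0.0301 × 0.9154 = 0.13777
Sum = 5.82107
NRR = 0.486 × 5.82107 = 2.82904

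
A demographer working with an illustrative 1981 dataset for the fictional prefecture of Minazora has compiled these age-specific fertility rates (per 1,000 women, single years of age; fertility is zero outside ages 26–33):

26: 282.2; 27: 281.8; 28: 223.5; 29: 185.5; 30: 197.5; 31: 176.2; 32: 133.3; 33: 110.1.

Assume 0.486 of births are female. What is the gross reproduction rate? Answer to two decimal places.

Proportion female at birth = 0.486.
Sum of ASFRs = 282.2 + 281.8 + 223.5 + 185.5 + 197.5 + 176.2 + 133.3 + 110.1 = 1590.1
TFR = 1590.1 / 1000 = 1.5901
GRR = 0.486 × 1.5901 = 0.77279

0.77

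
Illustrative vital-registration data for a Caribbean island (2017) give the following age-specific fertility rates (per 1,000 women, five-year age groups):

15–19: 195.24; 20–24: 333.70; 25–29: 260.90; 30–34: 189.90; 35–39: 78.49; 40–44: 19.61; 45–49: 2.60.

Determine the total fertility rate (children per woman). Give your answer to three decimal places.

5.402

Sum of ASFRs = 195.24 + 333.70 + 260.90 + 189.90 + 78.49 + 19.61 + 2.60 = 1080.44
TFR = 5 × 1080.44 / 1000 = 5.4022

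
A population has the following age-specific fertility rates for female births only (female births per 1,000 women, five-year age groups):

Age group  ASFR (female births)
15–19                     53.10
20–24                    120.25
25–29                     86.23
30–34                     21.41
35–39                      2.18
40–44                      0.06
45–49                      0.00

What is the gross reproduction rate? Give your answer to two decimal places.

1.42

Sum of female ASFRs = 53.10 + 120.25 + 86.23 + 21.41 + 2.18 + 0.06 + 0.00 = 283.23
GRR = 5 × 283.23 / 1000 = 1.41615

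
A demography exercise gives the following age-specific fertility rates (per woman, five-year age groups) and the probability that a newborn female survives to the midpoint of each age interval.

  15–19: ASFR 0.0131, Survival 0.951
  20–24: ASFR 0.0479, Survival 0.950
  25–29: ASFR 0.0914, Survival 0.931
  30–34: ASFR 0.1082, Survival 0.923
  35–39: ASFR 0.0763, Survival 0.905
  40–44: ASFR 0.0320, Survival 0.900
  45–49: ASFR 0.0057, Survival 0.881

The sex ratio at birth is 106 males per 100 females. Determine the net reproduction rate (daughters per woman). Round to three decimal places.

Proportion female at birth = 100 / (100 + 106) = 0.48544.
Per-age-group product (5 × ASFR × survival probability):
  15–19: 5 × 0.0131 × 0.951 = 0.06229
  20–24: 5 × 0.0479 × 0.950 = 0.22753
  25–29: 5 × 0.0914 × 0.931 = 0.42547
  30–34: 5 × 0.1082 × 0.923 = 0.49934
  35–39: 5 × 0.0763 × 0.905 = 0.34526
  40–44: 5 × 0.0320 × 0.900 = 0.14400
  45–49: 5 × 0.0057 × 0.881 = 0.02511
Sum = 1.72900
NRR = 0.48544 × 1.72900 = 0.83933

0.839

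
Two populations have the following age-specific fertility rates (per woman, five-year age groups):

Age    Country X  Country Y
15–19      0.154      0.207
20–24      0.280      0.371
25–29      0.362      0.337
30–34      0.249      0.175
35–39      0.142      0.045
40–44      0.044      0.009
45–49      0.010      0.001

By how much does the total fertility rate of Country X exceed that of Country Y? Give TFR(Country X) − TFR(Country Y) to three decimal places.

Country X:
  Sum of ASFRs = 0.154 + 0.280 + 0.362 + 0.249 + 0.142 + 0.044 + 0.010 = 1.241
  TFR = 5 × 1.241 = 6.205
Country Y:
  Sum of ASFRs = 0.207 + 0.371 + 0.337 + 0.175 + 0.045 + 0.009 + 0.001 = 1.145
  TFR = 5 × 1.145 = 5.725
Difference = 6.205 − 5.725 = 0.48

0.480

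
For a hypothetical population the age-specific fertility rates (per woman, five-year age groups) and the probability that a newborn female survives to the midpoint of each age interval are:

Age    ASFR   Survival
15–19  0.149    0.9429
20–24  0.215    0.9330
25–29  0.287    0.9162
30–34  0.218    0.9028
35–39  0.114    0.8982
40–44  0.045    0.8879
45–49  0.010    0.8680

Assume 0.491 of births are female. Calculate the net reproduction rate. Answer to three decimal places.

2.337

Proportion female at birth = 0.491.
Weighting each age-specific rate by interval width and survival:
  15–19: 5 × 0.149 × 0.9429 = 0.70246
  20–24: 5 × 0.215 × 0.9330 = 1.00298
  25–29: 5 × 0.287 × 0.9162 = 1.31475
  30–34: 5 × 0.218 × 0.9028 = 0.98405
  35–39: 5 × 0.114 × 0.8982 = 0.51197
  40–44: 5 × 0.045 × 0.8879 = 0.19978
  45–49: 5 × 0.010 × 0.8680 = 0.04340
Sum = 4.75939
NRR = 0.491 × 4.75939 = 2.33686
With NRR above 1 the population is above replacement fertility.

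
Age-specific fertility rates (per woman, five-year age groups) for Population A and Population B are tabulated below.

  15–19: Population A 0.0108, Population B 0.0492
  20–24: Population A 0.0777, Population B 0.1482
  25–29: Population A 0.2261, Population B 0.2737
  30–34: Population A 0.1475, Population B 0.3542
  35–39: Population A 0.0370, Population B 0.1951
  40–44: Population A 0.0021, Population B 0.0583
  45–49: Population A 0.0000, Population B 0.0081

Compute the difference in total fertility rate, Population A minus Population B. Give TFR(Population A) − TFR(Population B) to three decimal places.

Population A:
  Sum of ASFRs = 0.0108 + 0.0777 + 0.2261 + 0.1475 + 0.0370 + 0.0021 + 0.0000 = 0.5012
  TFR = 5 × 0.5012 = 2.506
Population B:
  Sum of ASFRs = 0.0492 + 0.1482 + 0.2737 + 0.3542 + 0.1951 + 0.0583 + 0.0081 = 1.0868
  TFR = 5 × 1.0868 = 5.434
Difference = 2.506 − 5.434 = -2.928

-2.928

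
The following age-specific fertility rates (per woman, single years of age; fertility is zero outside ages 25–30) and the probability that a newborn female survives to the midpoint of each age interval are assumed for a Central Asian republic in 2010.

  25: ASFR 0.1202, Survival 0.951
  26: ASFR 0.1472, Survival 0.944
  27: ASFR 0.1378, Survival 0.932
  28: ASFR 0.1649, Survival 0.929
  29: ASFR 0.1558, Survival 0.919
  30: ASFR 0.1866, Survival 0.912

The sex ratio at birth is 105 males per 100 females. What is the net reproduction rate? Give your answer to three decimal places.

Proportion female at birth = 100 / (100 + 105) = 0.48780.
Survival-weighted fertility by age (1·fₓ·Sₓ):
  25: 1 × 0.1202 × 0.951 = 0.11431
  26: 1 × 0.1472 × 0.944 = 0.13896
  27: 1 × 0.1378 × 0.932 = 0.12843
  28: 1 × 0.1649 × 0.929 = 0.15319
  29: 1 × 0.1558 × 0.919 = 0.14318
  30: 1 × 0.1866 × 0.912 = 0.17018
Sum = 0.84825
NRR = 0.48780 × 0.84825 = 0.41378

0.414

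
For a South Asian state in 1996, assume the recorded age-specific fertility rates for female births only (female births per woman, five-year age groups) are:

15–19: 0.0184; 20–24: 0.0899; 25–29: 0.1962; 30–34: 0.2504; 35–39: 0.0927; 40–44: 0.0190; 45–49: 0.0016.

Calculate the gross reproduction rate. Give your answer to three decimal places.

Sum of female ASFRs = 0.0184 + 0.0899 + 0.1962 + 0.2504 + 0.0927 + 0.0190 + 0.0016 = 0.6682
GRR = 5 × 0.6682 = 3.341

3.341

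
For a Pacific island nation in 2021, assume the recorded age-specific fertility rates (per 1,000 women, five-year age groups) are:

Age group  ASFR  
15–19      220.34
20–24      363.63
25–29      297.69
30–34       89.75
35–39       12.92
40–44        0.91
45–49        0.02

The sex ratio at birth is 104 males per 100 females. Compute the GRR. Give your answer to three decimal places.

Proportion female at birth = 100 / (100 + 104) = 0.49020.
Sum of ASFRs = 220.34 + 363.63 + 297.69 + 89.75 + 12.92 + 0.91 + 0.02 = 985.26
TFR = 5 × 985.26 / 1000 = 4.9263
GRR = 0.49020 × 4.9263 = 2.41487

2.415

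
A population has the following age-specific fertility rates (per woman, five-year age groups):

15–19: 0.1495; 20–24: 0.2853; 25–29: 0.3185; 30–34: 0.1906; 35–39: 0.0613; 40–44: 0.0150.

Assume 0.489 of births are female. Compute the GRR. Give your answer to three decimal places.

2.494

Proportion female at birth = 0.489.
Sum of ASFRs = 0.1495 + 0.2853 + 0.3185 + 0.1906 + 0.0613 + 0.0150 = 1.0202
TFR = 5 × 1.0202 = 5.101
GRR = 0.489 × 5.101 = 2.49439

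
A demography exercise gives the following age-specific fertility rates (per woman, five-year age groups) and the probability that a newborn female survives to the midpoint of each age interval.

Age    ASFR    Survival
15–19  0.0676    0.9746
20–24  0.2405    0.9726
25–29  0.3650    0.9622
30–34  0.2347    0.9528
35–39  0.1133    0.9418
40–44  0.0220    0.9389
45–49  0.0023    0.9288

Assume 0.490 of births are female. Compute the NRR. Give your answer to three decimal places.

Proportion female at birth = 0.490.
Per-age-group product (5 × ASFR × survival probability):
  15–19: 5 × 0.0676 × 0.9746 = 0.32941
  20–24: 5 × 0.2405 × 0.9726 = 1.16955
  25–29: 5 × 0.3650 × 0.9622 = 1.75602
  30–34: 5 × 0.2347 × 0.9528 = 1.11811
  35–39: 5 × 0.1133 × 0.9418 = 0.53353
  40–44: 5 × 0.0220 × 0.9389 = 0.10328
  45–49: 5 × 0.0023 × 0.9288 = 0.01068
Sum = 5.02058
NRR = 0.490 × 5.02058 = 2.46008
With NRR above 1 the population is above replacement fertility.

2.460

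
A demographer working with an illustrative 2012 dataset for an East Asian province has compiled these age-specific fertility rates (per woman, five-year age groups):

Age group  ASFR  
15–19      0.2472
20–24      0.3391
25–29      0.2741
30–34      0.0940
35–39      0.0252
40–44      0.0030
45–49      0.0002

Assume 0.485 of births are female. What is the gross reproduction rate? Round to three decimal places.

2.383

Proportion female at birth = 0.485.
Sum of ASFRs = 0.2472 + 0.3391 + 0.2741 + 0.0940 + 0.0252 + 0.0030 + 0.0002 = 0.9828
TFR = 5 × 0.9828 = 4.914
GRR = 0.485 × 4.914 = 2.38329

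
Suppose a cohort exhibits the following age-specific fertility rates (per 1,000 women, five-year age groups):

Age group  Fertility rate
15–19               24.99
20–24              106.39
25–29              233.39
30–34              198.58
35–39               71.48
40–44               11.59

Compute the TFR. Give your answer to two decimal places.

3.23

Sum of ASFRs = 24.99 + 106.39 + 233.39 + 198.58 + 71.48 + 11.59 = 646.42
TFR = 5 × 646.42 / 1000 = 3.2321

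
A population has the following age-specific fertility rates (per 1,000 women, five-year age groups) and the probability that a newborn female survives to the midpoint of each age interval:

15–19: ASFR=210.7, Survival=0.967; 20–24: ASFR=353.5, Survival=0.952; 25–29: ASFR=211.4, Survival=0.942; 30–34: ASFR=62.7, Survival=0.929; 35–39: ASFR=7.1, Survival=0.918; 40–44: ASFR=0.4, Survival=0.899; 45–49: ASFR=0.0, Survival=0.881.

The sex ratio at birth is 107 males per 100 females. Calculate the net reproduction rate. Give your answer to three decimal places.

Proportion female at birth = 100 / (100 + 107) = 0.48309.
Survival-weighted fertility by age (5·fₓ·Sₓ):
  15–19: 5 × 210.7/1000 × 0.967 = 1.01873
  20–24: 5 × 353.5/1000 × 0.952 = 1.68266
  25–29: 5 × 211.4/1000 × 0.942 = 0.99569
  30–34: 5 × 62.7/1000 × 0.929 = 0.29124
  35–39: 5 × 7.1/1000 × 0.918 = 0.03259
  40–44: 5 × 0.4/1000 × 0.899 = 0.00180
  45–49: 5 × 0.0/1000 × 0.881 = 0.00000
Sum = 4.02271
NRR = 0.48309 × 4.02271 = 1.94333
An NRR exceeding 1 indicates intrinsic growth under these rates.

1.943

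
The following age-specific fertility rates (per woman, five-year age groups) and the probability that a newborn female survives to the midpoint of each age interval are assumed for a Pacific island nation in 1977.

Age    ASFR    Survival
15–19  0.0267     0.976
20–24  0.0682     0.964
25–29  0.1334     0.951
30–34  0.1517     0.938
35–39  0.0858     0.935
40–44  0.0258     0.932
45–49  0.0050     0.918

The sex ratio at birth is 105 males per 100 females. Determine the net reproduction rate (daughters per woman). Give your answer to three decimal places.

Proportion female at birth = 100 / (100 + 105) = 0.48780.
Each age group contributes 5 × ASFR × survival:
  15–19: 5 × 0.0267 × 0.976 = 0.13030
  20–24: 5 × 0.0682 × 0.964 = 0.32872
  25–29: 5 × 0.1334 × 0.951 = 0.63432
  30–34: 5 × 0.1517 × 0.938 = 0.71147
  35–39: 5 × 0.0858 × 0.935 = 0.40112
  40–44: 5 × 0.0258 × 0.932 = 0.12023
  45–49: 5 × 0.0050 × 0.918 = 0.02295
Sum = 2.34911
NRR = 0.48780 × 2.34911 = 1.14590

1.146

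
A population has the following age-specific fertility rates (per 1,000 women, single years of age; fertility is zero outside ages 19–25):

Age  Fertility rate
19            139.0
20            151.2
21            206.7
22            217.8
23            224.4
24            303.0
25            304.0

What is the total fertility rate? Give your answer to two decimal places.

1.55

Sum of ASFRs = 139.0 + 151.2 + 206.7 + 217.8 + 224.4 + 303.0 + 304.0 = 1546.1
TFR = 1546.1 / 1000 = 1.5461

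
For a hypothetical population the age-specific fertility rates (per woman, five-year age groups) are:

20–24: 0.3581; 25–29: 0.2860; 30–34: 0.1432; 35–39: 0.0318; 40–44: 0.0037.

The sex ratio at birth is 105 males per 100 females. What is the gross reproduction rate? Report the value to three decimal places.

Proportion female at birth = 100 / (100 + 105) = 0.48780.
Sum of ASFRs = 0.3581 + 0.2860 + 0.1432 + 0.0318 + 0.0037 = 0.8228
TFR = 5 × 0.8228 = 4.114
GRR = 0.48780 × 4.114 = 2.00681

2.007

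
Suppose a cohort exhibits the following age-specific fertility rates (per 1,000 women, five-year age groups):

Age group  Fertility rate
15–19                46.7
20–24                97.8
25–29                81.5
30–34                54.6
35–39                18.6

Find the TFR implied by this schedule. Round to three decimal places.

Sum of ASFRs = 46.7 + 97.8 + 81.5 + 54.6 + 18.6 = 299.2
TFR = 5 × 299.2 / 1000 = 1.496

1.496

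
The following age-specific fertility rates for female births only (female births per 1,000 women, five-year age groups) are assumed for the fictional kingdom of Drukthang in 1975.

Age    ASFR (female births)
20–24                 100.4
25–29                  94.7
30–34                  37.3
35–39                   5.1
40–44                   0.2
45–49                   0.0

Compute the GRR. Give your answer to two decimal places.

Sum of female ASFRs = 100.4 + 94.7 + 37.3 + 5.1 + 0.2 + 0.0 = 237.7
GRR = 5 × 237.7 / 1000 = 1.1885

1.19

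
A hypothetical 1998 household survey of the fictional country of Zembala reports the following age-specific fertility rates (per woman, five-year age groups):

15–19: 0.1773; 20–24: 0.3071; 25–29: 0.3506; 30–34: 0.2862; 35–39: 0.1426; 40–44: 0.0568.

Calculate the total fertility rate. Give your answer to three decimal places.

6.603

Sum of ASFRs = 0.1773 + 0.3071 + 0.3506 + 0.2862 + 0.1426 + 0.0568 = 1.3206
TFR = 5 × 1.3206 = 6.603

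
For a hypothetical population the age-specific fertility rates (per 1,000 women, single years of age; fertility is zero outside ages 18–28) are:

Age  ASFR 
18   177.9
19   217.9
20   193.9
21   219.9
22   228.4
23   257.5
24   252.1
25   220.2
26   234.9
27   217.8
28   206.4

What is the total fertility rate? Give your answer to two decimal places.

2.43

Sum of ASFRs = 177.9 + 217.9 + 193.9 + 219.9 + 228.4 + 257.5 + 252.1 + 220.2 + 234.9 + 217.8 + 206.4 = 2426.9
TFR = 2426.9 / 1000 = 2.4269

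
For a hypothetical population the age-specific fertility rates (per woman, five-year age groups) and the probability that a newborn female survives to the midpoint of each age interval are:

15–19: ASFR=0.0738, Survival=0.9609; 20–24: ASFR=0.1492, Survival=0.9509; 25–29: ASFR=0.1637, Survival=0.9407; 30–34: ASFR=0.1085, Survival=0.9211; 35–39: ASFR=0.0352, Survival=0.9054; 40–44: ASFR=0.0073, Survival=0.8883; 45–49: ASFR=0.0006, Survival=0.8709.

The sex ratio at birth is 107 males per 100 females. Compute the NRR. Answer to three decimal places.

Proportion female at birth = 100 / (100 + 107) = 0.48309.
Weighting each age-specific rate by interval width and survival:
  15–19: 5 × 0.0738 × 0.9609 = 0.35457
  20–24: 5 × 0.1492 × 0.9509 = 0.70937
  25–29: 5 × 0.1637 × 0.9407 = 0.76996
  30–34: 5 × 0.1085 × 0.9211 = 0.49970
  35–39: 5 × 0.0352 × 0.9054 = 0.15935
  40–44: 5 × 0.0073 × 0.8883 = 0.03242
  45–49: 5 × 0.0006 × 0.8709 = 0.00261
Sum = 2.52798
NRR = 0.48309 × 2.52798 = 1.22124
NRR > 1, so each generation more than replaces itself.

1.221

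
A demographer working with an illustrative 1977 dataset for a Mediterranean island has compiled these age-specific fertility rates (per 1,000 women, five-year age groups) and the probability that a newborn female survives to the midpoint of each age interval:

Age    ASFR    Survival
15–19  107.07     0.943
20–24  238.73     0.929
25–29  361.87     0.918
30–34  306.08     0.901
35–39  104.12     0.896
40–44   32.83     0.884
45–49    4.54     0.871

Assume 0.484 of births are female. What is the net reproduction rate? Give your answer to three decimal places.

Proportion female at birth = 0.484.
Weighting each age-specific rate by interval width and survival:
  15–19: 5 × 107.07/1000 × 0.943 = 0.50484
  20–24: 5 × 238.73/1000 × 0.929 = 1.10890
  25–29: 5 × 361.87/1000 × 0.918 = 1.66098
  30–34: 5 × 306.08/1000 × 0.901 = 1.37889
  35–39: 5 × 104.12/1000 × 0.896 = 0.46646
  40–44: 5 × 32.83/1000 × 0.884 = 0.14511
  45–49: 5 × 4.54/1000 × 0.871 = 0.01977
Sum = 5.28495
NRR = 0.484 × 5.28495 = 2.55792

2.558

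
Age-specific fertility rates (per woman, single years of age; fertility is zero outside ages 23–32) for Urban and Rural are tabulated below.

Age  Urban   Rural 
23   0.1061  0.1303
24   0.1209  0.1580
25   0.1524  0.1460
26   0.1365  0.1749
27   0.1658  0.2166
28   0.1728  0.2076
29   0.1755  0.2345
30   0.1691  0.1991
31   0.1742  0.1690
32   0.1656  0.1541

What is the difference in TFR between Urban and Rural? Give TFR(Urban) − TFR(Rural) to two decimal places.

-0.25

Urban:
  Sum of ASFRs = 0.1061 + 0.1209 + 0.1524 + 0.1365 + 0.1658 + 0.1728 + 0.1755 + 0.1691 + 0.1742 + 0.1656 = 1.5389
  TFR = 1.5389
Rural:
  Sum of ASFRs = 0.1303 + 0.1580 + 0.1460 + 0.1749 + 0.2166 + 0.2076 + 0.2345 + 0.1991 + 0.1690 + 0.1541 = 1.7901
  TFR = 1.7901
Difference = 1.5389 − 1.7901 = -0.2512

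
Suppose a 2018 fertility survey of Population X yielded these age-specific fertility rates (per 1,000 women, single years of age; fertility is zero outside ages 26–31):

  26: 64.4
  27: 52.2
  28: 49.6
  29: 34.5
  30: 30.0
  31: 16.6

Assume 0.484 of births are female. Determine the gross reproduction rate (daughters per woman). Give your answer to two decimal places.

Proportion female at birth = 0.484.
Sum of ASFRs = 64.4 + 52.2 + 49.6 + 34.5 + 30.0 + 16.6 = 247.3
TFR = 247.3 / 1000 = 0.2473
GRR = 0.484 × 0.2473 = 0.11969

0.12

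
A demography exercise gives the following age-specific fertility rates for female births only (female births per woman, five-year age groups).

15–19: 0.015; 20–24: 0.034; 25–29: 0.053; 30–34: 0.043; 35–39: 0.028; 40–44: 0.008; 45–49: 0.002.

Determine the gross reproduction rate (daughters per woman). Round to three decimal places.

0.915

Sum of female ASFRs = 0.015 + 0.034 + 0.053 + 0.043 + 0.028 + 0.008 + 0.002 = 0.183
GRR = 5 × 0.183 = 0.915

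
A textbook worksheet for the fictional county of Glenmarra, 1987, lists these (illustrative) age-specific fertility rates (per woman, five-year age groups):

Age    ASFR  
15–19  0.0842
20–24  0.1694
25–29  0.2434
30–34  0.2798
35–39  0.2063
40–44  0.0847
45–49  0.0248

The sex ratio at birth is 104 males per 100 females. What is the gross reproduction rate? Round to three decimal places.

Proportion female at birth = 100 / (100 + 104) = 0.49020.
Sum of ASFRs = 0.0842 + 0.1694 + 0.2434 + 0.2798 + 0.2063 + 0.0847 + 0.0248 = 1.0926
TFR = 5 × 1.0926 = 5.463
GRR = 0.49020 × 5.463 = 2.67796

2.678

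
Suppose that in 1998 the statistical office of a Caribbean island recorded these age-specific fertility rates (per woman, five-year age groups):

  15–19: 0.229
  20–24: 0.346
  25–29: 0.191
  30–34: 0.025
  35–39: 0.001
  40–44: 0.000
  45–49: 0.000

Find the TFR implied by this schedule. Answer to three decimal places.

3.960

Sum of ASFRs = 0.229 + 0.346 + 0.191 + 0.025 + 0.001 + 0.000 + 0.000 = 0.792
TFR = 5 × 0.792 = 3.96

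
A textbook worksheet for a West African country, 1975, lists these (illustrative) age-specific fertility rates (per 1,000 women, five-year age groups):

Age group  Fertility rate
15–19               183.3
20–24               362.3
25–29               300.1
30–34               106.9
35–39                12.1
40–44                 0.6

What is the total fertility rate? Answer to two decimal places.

4.83

Sum of ASFRs = 183.3 + 362.3 + 300.1 + 106.9 + 12.1 + 0.6 = 965.3
TFR = 5 × 965.3 / 1000 = 4.8265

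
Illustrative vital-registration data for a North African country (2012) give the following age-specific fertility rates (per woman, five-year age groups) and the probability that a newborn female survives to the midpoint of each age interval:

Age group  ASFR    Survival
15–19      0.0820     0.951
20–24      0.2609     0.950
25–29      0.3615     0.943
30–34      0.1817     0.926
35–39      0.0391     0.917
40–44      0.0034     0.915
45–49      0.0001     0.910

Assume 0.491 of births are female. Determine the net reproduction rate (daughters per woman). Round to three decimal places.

Proportion female at birth = 0.491.
Survival-weighted fertility by age (5·fₓ·Sₓ):
  15–19: 5 × 0.0820 × 0.951 = 0.38991
  20–24: 5 × 0.2609 × 0.950 = 1.23928
  25–29: 5 × 0.3615 × 0.943 = 1.70447
  30–34: 5 × 0.1817 × 0.926 = 0.84127
  35–39: 5 × 0.0391 × 0.917 = 0.17927
  40–44: 5 × 0.0034 × 0.915 = 0.01556
  45–49: 5 × 0.0001 × 0.910 = 0.00046
Sum = 4.37022
NRR = 0.491 × 4.37022 = 2.14578
An NRR exceeding 1 indicates intrinsic growth under these rates.

2.146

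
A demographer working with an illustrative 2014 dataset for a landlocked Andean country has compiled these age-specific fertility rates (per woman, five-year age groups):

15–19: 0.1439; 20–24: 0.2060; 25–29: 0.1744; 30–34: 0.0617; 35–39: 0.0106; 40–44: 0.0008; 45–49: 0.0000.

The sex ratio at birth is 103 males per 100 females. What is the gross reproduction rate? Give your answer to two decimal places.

Proportion female at birth = 100 / (100 + 103) = 0.49261.
Sum of ASFRs = 0.1439 + 0.2060 + 0.1744 + 0.0617 + 0.0106 + 0.0008 + 0.0000 = 0.5974
TFR = 5 × 0.5974 = 2.987
GRR = 0.49261 × 2.987 = 1.47143

1.47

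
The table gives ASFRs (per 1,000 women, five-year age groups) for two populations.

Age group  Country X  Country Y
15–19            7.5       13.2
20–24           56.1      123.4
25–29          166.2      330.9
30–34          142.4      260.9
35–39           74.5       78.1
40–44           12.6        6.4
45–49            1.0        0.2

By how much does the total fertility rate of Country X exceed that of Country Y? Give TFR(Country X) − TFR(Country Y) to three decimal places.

-1.764

Country X:
  Sum of ASFRs = 7.5 + 56.1 + 166.2 + 142.4 + 74.5 + 12.6 + 1.0 = 460.3
  TFR = 5 × 460.3 / 1000 = 2.3015
Country Y:
  Sum of ASFRs = 13.2 + 123.4 + 330.9 + 260.9 + 78.1 + 6.4 + 0.2 = 813.1
  TFR = 5 × 813.1 / 1000 = 4.0655
Difference = 2.3015 − 4.0655 = -1.764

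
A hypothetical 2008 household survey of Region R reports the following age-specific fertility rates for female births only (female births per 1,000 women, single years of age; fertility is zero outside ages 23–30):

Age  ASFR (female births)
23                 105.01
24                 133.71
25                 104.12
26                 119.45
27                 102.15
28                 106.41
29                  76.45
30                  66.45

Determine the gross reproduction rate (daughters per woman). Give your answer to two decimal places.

0.81

Sum of female ASFRs = 105.01 + 133.71 + 104.12 + 119.45 + 102.15 + 106.41 + 76.45 + 66.45 = 813.75
GRR = 813.75 / 1000 = 0.81375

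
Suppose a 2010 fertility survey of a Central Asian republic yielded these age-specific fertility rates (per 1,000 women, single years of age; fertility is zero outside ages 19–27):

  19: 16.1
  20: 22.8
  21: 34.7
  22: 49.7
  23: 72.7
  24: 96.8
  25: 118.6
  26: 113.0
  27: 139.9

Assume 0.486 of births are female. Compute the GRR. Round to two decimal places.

Proportion female at birth = 0.486.
Sum of ASFRs = 16.1 + 22.8 + 34.7 + 49.7 + 72.7 + 96.8 + 118.6 + 113.0 + 139.9 = 664.3
TFR = 664.3 / 1000 = 0.6643
GRR = 0.486 × 0.6643 = 0.32285

0.32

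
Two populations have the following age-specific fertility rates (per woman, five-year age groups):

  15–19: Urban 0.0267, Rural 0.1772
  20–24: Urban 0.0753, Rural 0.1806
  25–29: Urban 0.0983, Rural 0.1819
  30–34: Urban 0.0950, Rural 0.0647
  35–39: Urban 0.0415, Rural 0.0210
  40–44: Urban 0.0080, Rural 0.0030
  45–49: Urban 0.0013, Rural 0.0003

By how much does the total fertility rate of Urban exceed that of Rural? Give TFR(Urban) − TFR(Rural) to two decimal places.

-1.41

Urban:
  Sum of ASFRs = 0.0267 + 0.0753 + 0.0983 + 0.0950 + 0.0415 + 0.0080 + 0.0013 = 0.3461
  TFR = 5 × 0.3461 = 1.7305
Rural:
  Sum of ASFRs = 0.1772 + 0.1806 + 0.1819 + 0.0647 + 0.0210 + 0.0030 + 0.0003 = 0.6287
  TFR = 5 × 0.6287 = 3.1435
Difference = 1.7305 − 3.1435 = -1.413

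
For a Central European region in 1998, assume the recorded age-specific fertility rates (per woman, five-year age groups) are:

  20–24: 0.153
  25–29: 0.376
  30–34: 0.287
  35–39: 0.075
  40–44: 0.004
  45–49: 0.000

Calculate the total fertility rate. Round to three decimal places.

4.475

Sum of ASFRs = 0.153 + 0.376 + 0.287 + 0.075 + 0.004 + 0.000 = 0.895
TFR = 5 × 0.895 = 4.475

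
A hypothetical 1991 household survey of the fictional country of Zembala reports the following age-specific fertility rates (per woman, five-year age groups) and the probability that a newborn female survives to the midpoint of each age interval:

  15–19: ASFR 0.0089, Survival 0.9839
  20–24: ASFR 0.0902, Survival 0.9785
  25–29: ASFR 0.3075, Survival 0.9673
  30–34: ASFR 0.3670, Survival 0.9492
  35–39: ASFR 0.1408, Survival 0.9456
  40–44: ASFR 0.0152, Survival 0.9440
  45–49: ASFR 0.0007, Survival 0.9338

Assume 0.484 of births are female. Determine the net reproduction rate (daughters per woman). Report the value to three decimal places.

2.156

Proportion female at birth = 0.484.
Each age group contributes 5 × ASFR × survival:
  15–19: 5 × 0.0089 × 0.9839 = 0.04378
  20–24: 5 × 0.0902 × 0.9785 = 0.44130
  25–29: 5 × 0.3075 × 0.9673 = 1.48722
  30–34: 5 × 0.3670 × 0.9492 = 1.74178
  35–39: 5 × 0.1408 × 0.9456 = 0.66570
  40–44: 5 × 0.0152 × 0.9440 = 0.07174
  45–49: 5 × 0.0007 × 0.9338 = 0.00327
Sum = 4.45479
NRR = 0.484 × 4.45479 = 2.15612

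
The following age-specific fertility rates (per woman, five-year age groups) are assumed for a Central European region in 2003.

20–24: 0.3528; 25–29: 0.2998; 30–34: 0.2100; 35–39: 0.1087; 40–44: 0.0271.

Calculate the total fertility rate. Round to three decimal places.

4.992

Sum of ASFRs = 0.3528 + 0.2998 + 0.2100 + 0.1087 + 0.0271 = 0.9984
TFR = 5 × 0.9984 = 4.992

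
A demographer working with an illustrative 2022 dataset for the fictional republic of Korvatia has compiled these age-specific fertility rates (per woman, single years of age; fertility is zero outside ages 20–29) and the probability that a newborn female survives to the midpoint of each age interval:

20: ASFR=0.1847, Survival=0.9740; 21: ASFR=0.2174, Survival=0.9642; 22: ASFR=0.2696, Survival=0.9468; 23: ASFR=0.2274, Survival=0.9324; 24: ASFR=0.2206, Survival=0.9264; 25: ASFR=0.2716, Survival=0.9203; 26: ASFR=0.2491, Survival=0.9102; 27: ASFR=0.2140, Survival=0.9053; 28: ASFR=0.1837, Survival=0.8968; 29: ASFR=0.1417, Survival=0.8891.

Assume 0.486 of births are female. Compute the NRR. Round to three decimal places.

Proportion female at birth = 0.486.
Survival-weighted fertility by age (1·fₓ·Sₓ):
  20: 1 × 0.1847 × 0.9740 = 0.17990
  21: 1 × 0.2174 × 0.9642 = 0.20962
  22: 1 × 0.2696 × 0.9468 = 0.25526
  23: 1 × 0.2274 × 0.9324 = 0.21203
  24: 1 × 0.2206 × 0.9264 = 0.20436
  25: 1 × 0.2716 × 0.9203 = 0.24995
  26: 1 × 0.2491 × 0.9102 = 0.22673
  27: 1 × 0.2140 × 0.9053 = 0.19373
  28: 1 × 0.1837 × 0.8968 = 0.16474
  29: 1 × 0.1417 × 0.8891 = 0.12599
Sum = 2.02231
NRR = 0.486 × 2.02231 = 0.98284
An NRR under 1 implies long-run decline under these rates.

0.983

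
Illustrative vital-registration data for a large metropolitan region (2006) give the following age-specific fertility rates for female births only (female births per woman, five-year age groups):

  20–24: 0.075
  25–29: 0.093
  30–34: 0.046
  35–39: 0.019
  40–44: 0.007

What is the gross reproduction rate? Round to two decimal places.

Sum of female ASFRs = 0.075 + 0.093 + 0.046 + 0.019 + 0.007 = 0.240
GRR = 5 × 0.240 = 1.2

1.20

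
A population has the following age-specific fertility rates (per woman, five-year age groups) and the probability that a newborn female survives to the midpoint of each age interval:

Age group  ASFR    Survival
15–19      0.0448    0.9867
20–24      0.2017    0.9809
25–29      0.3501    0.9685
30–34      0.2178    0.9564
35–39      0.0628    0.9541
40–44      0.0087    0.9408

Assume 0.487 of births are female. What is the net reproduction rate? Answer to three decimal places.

2.088

Proportion female at birth = 0.487.
Survival-weighted fertility by age (5·fₓ·Sₓ):
  15–19: 5 × 0.0448 × 0.9867 = 0.22102
  20–24: 5 × 0.2017 × 0.9809 = 0.98924
  25–29: 5 × 0.3501 × 0.9685 = 1.69536
  30–34: 5 × 0.2178 × 0.9564 = 1.04152
  35–39: 5 × 0.0628 × 0.9541 = 0.29959
  40–44: 5 × 0.0087 × 0.9408 = 0.04092
Sum = 4.28765
NRR = 0.487 × 4.28765 = 2.08809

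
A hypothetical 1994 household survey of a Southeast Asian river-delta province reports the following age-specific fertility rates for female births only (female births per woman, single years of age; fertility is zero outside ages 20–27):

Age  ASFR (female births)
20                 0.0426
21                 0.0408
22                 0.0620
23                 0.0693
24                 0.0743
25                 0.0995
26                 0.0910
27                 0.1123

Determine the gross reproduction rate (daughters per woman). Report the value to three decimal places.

0.592

Sum of female ASFRs = 0.0426 + 0.0408 + 0.0620 + 0.0693 + 0.0743 + 0.0995 + 0.0910 + 0.1123 = 0.5918
GRR = 0.5918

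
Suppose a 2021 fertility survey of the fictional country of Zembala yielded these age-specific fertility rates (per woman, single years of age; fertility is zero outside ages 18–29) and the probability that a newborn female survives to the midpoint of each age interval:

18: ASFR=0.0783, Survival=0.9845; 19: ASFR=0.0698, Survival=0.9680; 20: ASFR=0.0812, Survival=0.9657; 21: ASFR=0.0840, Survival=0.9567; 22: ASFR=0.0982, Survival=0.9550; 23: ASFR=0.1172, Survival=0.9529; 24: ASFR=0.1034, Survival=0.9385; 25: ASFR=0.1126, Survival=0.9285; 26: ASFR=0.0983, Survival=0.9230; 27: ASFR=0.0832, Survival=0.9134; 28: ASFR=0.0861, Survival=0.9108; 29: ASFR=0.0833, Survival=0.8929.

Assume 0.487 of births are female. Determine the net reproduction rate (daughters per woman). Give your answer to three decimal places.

Proportion female at birth = 0.487.
Weighting each age-specific rate by interval width and survival:
  18: 1 × 0.0783 × 0.9845 = 0.07709
  19: 1 × 0.0698 × 0.9680 = 0.06757
  20: 1 × 0.0812 × 0.9657 = 0.07841
  21: 1 × 0.0840 × 0.9567 = 0.08036
  22: 1 × 0.0982 × 0.9550 = 0.09378
  23: 1 × 0.1172 × 0.9529 = 0.11168
  24: 1 × 0.1034 × 0.9385 = 0.09704
  25: 1 × 0.1126 × 0.9285 = 0.10455
  26: 1 × 0.0983 × 0.9230 = 0.09073
  27: 1 × 0.0832 × 0.9134 = 0.07599
  28: 1 × 0.0861 × 0.9108 = 0.07842
  29: 1 × 0.0833 × 0.8929 = 0.07438
Sum = 1.03000
NRR = 0.487 × 1.03000 = 0.50161

0.502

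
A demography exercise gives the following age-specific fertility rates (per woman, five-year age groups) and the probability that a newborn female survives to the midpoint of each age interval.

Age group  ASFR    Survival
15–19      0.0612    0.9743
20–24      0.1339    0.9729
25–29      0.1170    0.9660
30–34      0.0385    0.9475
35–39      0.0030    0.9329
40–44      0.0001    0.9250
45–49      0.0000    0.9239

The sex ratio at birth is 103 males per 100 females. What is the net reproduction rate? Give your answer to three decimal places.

Proportion female at birth = 100 / (100 + 103) = 0.49261.
Each age group contributes 5 × ASFR × survival:
  15–19: 5 × 0.0612 × 0.9743 = 0.29814
  20–24: 5 × 0.1339 × 0.9729 = 0.65136
  25–29: 5 × 0.1170 × 0.9660 = 0.56511
  30–34: 5 × 0.0385 × 0.9475 = 0.18239
  35–39: 5 × 0.0030 × 0.9329 = 0.01399
  40–44: 5 × 0.0001 × 0.9250 = 0.00046
  45–49: 5 × 0.0000 × 0.9239 = 0.00000
Sum = 1.71145
NRR = 0.49261 × 1.71145 = 0.84308

0.843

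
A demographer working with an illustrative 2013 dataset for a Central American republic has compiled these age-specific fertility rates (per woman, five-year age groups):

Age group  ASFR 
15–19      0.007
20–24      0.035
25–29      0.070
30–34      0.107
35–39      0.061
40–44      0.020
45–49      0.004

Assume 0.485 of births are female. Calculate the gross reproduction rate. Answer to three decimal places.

0.737

Proportion female at birth = 0.485.
Sum of ASFRs = 0.007 + 0.035 + 0.070 + 0.107 + 0.061 + 0.020 + 0.004 = 0.304
TFR = 5 × 0.304 = 1.52
GRR = 0.485 × 1.52 = 0.73720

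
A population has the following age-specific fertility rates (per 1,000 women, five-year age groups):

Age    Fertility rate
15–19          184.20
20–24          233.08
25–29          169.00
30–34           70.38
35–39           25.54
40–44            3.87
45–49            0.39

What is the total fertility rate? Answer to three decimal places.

3.432

Sum of ASFRs = 184.20 + 233.08 + 169.00 + 70.38 + 25.54 + 3.87 + 0.39 = 686.46
TFR = 5 × 686.46 / 1000 = 3.4323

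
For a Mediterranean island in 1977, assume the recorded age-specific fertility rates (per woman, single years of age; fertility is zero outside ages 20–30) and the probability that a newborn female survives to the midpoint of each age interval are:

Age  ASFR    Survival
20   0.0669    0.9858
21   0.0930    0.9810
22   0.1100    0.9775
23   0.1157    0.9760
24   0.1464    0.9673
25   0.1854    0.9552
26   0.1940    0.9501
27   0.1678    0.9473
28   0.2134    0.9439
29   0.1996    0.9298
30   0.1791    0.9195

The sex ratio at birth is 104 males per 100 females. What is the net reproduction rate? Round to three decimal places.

0.780

Proportion female at birth = 100 / (100 + 104) = 0.49020.
Survival-weighted fertility by age (1·fₓ·Sₓ):
  20: 1 × 0.0669 × 0.9858 = 0.06595
  21: 1 × 0.0930 × 0.9810 = 0.09123
  22: 1 × 0.1100 × 0.9775 = 0.10753
  23: 1 × 0.1157 × 0.9760 = 0.11292
  24: 1 × 0.1464 × 0.9673 = 0.14161
  25: 1 × 0.1854 × 0.9552 = 0.17709
  26: 1 × 0.1940 × 0.9501 = 0.18432
  27: 1 × 0.1678 × 0.9473 = 0.15896
  28: 1 × 0.2134 × 0.9439 = 0.20143
  29: 1 × 0.1996 × 0.9298 = 0.18559
  30: 1 × 0.1791 × 0.9195 = 0.16468
Sum = 1.59131
NRR = 0.49020 × 1.59131 = 0.78006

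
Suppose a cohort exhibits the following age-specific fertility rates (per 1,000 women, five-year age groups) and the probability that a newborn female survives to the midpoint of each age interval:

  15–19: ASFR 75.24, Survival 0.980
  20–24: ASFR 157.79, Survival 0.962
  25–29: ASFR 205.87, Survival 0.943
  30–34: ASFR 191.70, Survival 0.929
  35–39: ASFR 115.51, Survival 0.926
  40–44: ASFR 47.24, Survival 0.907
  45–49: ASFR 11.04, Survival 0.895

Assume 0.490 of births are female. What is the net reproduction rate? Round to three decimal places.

Proportion female at birth = 0.490.
Each age group contributes 5 × ASFR × survival:
  15–19: 5 × 75.24/1000 × 0.980 = 0.36868
  20–24: 5 × 157.79/1000 × 0.962 = 0.75897
  25–29: 5 × 205.87/1000 × 0.943 = 0.97068
  30–34: 5 × 191.70/1000 × 0.929 = 0.89045
  35–39: 5 × 115.51/1000 × 0.926 = 0.53481
  40–44: 5 × 47.24/1000 × 0.907 = 0.21423
  45–49: 5 × 11.04/1000 × 0.895 = 0.04940
Sum = 3.78722
NRR = 0.490 × 3.78722 = 1.85574
With NRR above 1 the population is above replacement fertility.

1.856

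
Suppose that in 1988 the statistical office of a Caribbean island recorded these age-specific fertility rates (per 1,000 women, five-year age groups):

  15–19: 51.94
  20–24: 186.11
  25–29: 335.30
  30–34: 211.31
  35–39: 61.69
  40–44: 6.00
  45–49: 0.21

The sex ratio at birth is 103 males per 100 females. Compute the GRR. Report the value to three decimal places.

Proportion female at birth = 100 / (100 + 103) = 0.49261.
Sum of ASFRs = 51.94 + 186.11 + 335.30 + 211.31 + 61.69 + 6.00 + 0.21 = 852.56
TFR = 5 × 852.56 / 1000 = 4.2628
GRR = 0.49261 × 4.2628 = 2.09990

2.100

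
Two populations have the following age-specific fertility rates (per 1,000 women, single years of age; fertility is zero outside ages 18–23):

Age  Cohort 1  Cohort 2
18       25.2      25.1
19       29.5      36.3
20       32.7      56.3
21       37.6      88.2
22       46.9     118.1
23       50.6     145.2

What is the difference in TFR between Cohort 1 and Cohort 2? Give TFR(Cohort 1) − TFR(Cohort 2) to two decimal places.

-0.25

Cohort 1:
  Sum of ASFRs = 25.2 + 29.5 + 32.7 + 37.6 + 46.9 + 50.6 = 222.5
  TFR = 222.5 / 1000 = 0.2225
Cohort 2:
  Sum of ASFRs = 25.1 + 36.3 + 56.3 + 88.2 + 118.1 + 145.2 = 469.2
  TFR = 469.2 / 1000 = 0.4692
Difference = 0.2225 − 0.4692 = -0.2467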